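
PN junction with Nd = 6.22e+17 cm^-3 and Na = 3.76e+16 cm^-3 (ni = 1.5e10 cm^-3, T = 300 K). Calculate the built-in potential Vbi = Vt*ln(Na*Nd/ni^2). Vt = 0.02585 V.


Step 1: Compute Na*Nd/ni^2 = 3.76e+16 * 6.22e+17 / (1.5e10)^2 = 1.0394e+14
Step 2: ln(1.0394e+14) = 32.2748
Step 3: Vbi = 0.02585 * 32.2748 = 0.834 V

0.834


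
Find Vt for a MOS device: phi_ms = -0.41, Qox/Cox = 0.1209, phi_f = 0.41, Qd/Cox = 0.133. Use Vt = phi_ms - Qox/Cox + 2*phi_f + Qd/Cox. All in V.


Step 1: Vt = phi_ms - Qox/Cox + 2*phi_f + Qd/Cox
Step 2: Vt = -0.41 - 0.1209 + 2*0.41 + 0.133
Step 3: Vt = -0.41 - 0.1209 + 0.82 + 0.133
Step 4: Vt = 0.4221 V

0.4221


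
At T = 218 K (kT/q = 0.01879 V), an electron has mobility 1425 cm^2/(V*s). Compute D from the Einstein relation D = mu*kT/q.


Step 1: D = mu * (kT/q)
Step 2: D = 1425 * 0.01879
Step 3: D = 26.78 cm^2/s

26.78


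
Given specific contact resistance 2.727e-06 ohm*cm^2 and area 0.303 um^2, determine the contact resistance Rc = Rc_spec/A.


Step 1: Convert area to cm^2: 0.303 um^2 = 3.0300e-09 cm^2
Step 2: Rc = Rc_spec / A = 2.727e-06 / 3.0300e-09
Step 3: Rc = 9.00e+02 ohms

9.00e+02


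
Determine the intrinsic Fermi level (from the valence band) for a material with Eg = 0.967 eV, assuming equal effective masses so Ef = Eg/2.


Step 1: For an intrinsic semiconductor, the Fermi level sits at midgap.
Step 2: Ef = Eg / 2 = 0.967 / 2 = 0.4835 eV

0.4835


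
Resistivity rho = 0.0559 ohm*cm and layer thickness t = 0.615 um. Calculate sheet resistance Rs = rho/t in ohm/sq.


Step 1: Convert thickness to cm: t = 0.615 um = 6.1500e-05 cm
Step 2: Rs = rho / t = 0.0559 / 6.1500e-05
Step 3: Rs = 908.9 ohm/sq

908.9


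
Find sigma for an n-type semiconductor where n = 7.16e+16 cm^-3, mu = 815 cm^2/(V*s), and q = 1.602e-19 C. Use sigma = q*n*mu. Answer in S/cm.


Step 1: sigma = q * n * mu
Step 2: sigma = 1.602e-19 * 7.16e+16 * 815
Step 3: sigma = 9.348e+00 S/cm

9.348e+00


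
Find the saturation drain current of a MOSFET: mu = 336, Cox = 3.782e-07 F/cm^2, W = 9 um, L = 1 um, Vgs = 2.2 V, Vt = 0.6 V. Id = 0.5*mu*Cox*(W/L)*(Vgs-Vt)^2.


Step 1: Overdrive voltage Vov = Vgs - Vt = 2.2 - 0.6 = 1.6 V
Step 2: W/L = 9/1 = 9
Step 3: Id = 0.5 * 336 * 3.782e-07 * 9 * 1.6^2
Step 4: Id = 1.46e-03 A

1.46e-03


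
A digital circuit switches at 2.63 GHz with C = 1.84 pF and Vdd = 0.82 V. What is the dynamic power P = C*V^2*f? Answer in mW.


Step 1: V^2 = 0.82^2 = 0.6724 V^2
Step 2: P = C*V^2*f = 1.84e-12 F * 0.6724 * 2.63e9 Hz
Step 3: P = 3.25387808e-03 W
Step 4: P = 3.254 mW

3.254


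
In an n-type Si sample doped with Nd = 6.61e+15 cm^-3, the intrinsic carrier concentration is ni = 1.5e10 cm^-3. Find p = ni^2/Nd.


Step 1: Since Nd >> ni, n ≈ Nd = 6.61e+15 cm^-3
Step 2: p = ni^2 / n = (1.5e10)^2 / 6.61e+15
Step 3: p = 2.25e20 / 6.61e+15 = 3.40e+04 cm^-3

3.40e+04


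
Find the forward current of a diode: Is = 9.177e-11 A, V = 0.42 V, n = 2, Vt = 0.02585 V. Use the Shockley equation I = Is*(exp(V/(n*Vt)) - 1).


Step 1: V/(n*Vt) = 0.42/(2*0.02585) = 8.1238
Step 2: exp(8.1238) = 3.3738e+03
Step 3: I = 9.177e-11 * (3.3738e+03 - 1) = 3.10e-07 A

3.10e-07


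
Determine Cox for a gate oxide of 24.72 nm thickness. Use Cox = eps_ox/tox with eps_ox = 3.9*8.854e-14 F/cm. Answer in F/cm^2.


Step 1: eps_ox = 3.9 * 8.854e-14 = 3.45306e-13 F/cm
Step 2: tox in cm = 24.72 nm * 1e-7 = 2.4720e-06 cm
Step 3: Cox = 3.45306e-13 / 2.4720e-06 = 1.40e-07 F/cm^2

1.40e-07


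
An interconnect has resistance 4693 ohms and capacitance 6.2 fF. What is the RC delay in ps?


Step 1: tau = R * C
Step 2: tau = 4693 * 6.2 fF = 4693 * 6.2e-15 F
Step 3: tau = 2.90966e-11 s = 29.0966 ps

29.0966


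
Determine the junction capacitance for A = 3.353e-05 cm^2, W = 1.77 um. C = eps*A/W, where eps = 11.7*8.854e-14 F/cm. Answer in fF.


Step 1: eps_Si = 11.7 * 8.854e-14 = 1.035918e-12 F/cm
Step 2: W in cm = 1.77 * 1e-4 = 1.77e-04 cm
Step 3: C = 1.035918e-12 * 3.353e-05 / 1.77e-04 = 1.962392e-13 F
Step 4: C = 196.24 fF

196.24


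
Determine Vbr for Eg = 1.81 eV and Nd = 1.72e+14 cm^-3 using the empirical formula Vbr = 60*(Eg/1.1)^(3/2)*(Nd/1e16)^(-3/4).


Step 1: Eg/1.1 = 1.81/1.1 = 1.645455
Step 2: (Eg/1.1)^1.5 = 1.645455^1.5 = 2.110712
Step 3: (Nd/1e16)^(-0.75) = (0.0172)^(-0.75) = 21.054923
Step 4: Vbr = 60 * 2.110712 * 21.054923 = 2666.5 V

2666.5


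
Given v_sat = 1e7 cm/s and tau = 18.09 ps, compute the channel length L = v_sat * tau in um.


Step 1: tau in seconds = 18.09 ps * 1e-12 = 1.8090e-11 s
Step 2: L = v_sat * tau = 1e7 * 1.8090e-11 = 1.8090e-04 cm
Step 3: L in um = 1.8090e-04 * 1e4 = 1.809 um

1.809


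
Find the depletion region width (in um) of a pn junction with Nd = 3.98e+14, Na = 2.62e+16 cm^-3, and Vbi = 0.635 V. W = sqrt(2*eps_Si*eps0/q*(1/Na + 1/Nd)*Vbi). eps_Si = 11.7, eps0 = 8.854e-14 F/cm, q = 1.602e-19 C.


Step 1: 1/Na + 1/Nd = 1/2.62e+16 + 1/3.98e+14 = 2.55073e-15
Step 2: 2*eps*eps0/q = 2*11.7*8.854e-14/1.602e-19 = 1.293281e+07
Step 3: W^2 = 1.293281e+07 * 2.55073e-15 * 0.635 = 2.09474e-08
Step 4: W = sqrt(2.09474e-08) = 1.447e-04 cm = 1.447 um

1.447


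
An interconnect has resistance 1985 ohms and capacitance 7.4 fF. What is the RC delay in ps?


Step 1: tau = R * C
Step 2: tau = 1985 * 7.4 fF = 1985 * 7.4e-15 F
Step 3: tau = 1.4689e-11 s = 14.689 ps

14.689


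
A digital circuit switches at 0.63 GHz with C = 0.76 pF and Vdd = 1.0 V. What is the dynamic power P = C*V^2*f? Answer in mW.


Step 1: V^2 = 1.0^2 = 1.0 V^2
Step 2: P = C*V^2*f = 0.76e-12 F * 1.0 * 0.63e9 Hz
Step 3: P = 4.788e-04 W
Step 4: P = 0.479 mW

0.479


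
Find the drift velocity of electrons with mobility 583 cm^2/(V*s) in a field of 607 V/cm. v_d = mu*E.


Step 1: v_d = mu * E
Step 2: v_d = 583 * 607 = 353881
Step 3: v_d = 3.54e+05 cm/s

3.54e+05


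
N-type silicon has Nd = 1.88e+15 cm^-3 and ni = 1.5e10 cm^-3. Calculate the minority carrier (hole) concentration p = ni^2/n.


Step 1: Since Nd >> ni, n ≈ Nd = 1.88e+15 cm^-3
Step 2: p = ni^2 / n = (1.5e10)^2 / 1.88e+15
Step 3: p = 2.25e20 / 1.88e+15 = 1.20e+05 cm^-3

1.20e+05


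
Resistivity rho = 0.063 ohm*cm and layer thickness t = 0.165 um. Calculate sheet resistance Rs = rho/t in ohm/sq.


Step 1: Convert thickness to cm: t = 0.165 um = 1.6500e-05 cm
Step 2: Rs = rho / t = 0.063 / 1.6500e-05
Step 3: Rs = 3818.2 ohm/sq

3818.2


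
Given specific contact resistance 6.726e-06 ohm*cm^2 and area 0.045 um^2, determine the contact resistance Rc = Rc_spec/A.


Step 1: Convert area to cm^2: 0.045 um^2 = 4.5000e-10 cm^2
Step 2: Rc = Rc_spec / A = 6.726e-06 / 4.5000e-10
Step 3: Rc = 1.49e+04 ohms

1.49e+04


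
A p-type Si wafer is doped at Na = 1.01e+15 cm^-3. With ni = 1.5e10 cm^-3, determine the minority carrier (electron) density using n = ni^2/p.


Step 1: Majority hole concentration p ≈ Na = 1.01e+15 cm^-3
Step 2: n = ni^2 / Na = (1.5e10)^2 / 1.01e+15
Step 3: n = 2.23e+05 cm^-3

2.23e+05


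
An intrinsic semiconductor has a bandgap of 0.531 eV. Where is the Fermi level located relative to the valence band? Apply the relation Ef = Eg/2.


Step 1: For an intrinsic semiconductor, the Fermi level sits at midgap.
Step 2: Ef = Eg / 2 = 0.531 / 2 = 0.2655 eV

0.2655


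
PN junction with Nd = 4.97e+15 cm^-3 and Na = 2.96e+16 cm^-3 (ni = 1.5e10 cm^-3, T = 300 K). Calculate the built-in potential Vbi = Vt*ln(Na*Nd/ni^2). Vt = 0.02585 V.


Step 1: Compute Na*Nd/ni^2 = 2.96e+16 * 4.97e+15 / (1.5e10)^2 = 6.5383e+11
Step 2: ln(6.5383e+11) = 27.2061
Step 3: Vbi = 0.02585 * 27.2061 = 0.703 V

0.703


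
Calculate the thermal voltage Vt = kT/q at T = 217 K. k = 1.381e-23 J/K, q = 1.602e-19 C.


Step 1: kT = 1.381e-23 * 217 = 2.99677e-21 J
Step 2: Vt = kT/q = 2.99677e-21 / 1.602e-19
Step 3: Vt = 0.01871 V

0.01871


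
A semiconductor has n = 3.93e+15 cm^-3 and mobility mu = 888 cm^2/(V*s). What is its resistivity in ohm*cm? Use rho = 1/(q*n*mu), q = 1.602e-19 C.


Step 1: sigma = q * n * mu = 1.602e-19 * 3.93e+15 * 888 = 5.59072e-01 S/cm
Step 2: rho = 1 / sigma = 1 / 5.59072e-01 = 1.789 ohm*cm

1.789


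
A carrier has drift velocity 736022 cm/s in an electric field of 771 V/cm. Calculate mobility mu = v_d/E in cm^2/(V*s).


Step 1: mu = v_d / E
Step 2: mu = 736022 / 771
Step 3: mu = 954.63 cm^2/(V*s)

954.63


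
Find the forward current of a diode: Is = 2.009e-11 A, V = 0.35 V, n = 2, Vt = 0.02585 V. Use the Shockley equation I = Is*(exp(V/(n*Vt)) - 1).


Step 1: V/(n*Vt) = 0.35/(2*0.02585) = 6.7698
Step 2: exp(6.7698) = 8.7114e+02
Step 3: I = 2.009e-11 * (8.7114e+02 - 1) = 1.75e-08 A

1.75e-08


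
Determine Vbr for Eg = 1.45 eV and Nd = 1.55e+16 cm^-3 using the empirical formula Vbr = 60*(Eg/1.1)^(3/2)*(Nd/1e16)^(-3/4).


Step 1: Eg/1.1 = 1.45/1.1 = 1.318182
Step 2: (Eg/1.1)^1.5 = 1.318182^1.5 = 1.513433
Step 3: (Nd/1e16)^(-0.75) = (1.55)^(-0.75) = 0.719865
Step 4: Vbr = 60 * 1.513433 * 0.719865 = 65.4 V

65.4


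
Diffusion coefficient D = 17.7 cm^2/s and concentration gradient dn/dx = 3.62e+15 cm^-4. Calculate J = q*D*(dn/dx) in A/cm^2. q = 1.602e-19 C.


Step 1: J = q * D * (dn/dx)
Step 2: J = 1.602e-19 * 17.7 * 3.62e+15
Step 3: J = 1.03e-02 A/cm^2

1.03e-02


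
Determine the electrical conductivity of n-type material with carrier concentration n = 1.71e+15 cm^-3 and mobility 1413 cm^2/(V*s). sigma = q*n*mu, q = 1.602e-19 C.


Step 1: sigma = q * n * mu
Step 2: sigma = 1.602e-19 * 1.71e+15 * 1413
Step 3: sigma = 3.871e-01 S/cm

3.871e-01


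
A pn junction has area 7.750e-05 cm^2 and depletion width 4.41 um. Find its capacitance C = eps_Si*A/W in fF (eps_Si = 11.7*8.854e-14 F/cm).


Step 1: eps_Si = 11.7 * 8.854e-14 = 1.035918e-12 F/cm
Step 2: W in cm = 4.41 * 1e-4 = 4.41e-04 cm
Step 3: C = 1.035918e-12 * 7.750e-05 / 4.41e-04 = 1.820491e-13 F
Step 4: C = 182.05 fF

182.05


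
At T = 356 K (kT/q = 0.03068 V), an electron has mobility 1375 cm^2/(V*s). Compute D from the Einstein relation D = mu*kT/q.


Step 1: D = mu * (kT/q)
Step 2: D = 1375 * 0.03068
Step 3: D = 42.19 cm^2/s

42.19


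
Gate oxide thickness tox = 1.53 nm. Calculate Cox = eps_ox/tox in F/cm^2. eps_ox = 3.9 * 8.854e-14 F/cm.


Step 1: eps_ox = 3.9 * 8.854e-14 = 3.45306e-13 F/cm
Step 2: tox in cm = 1.53 nm * 1e-7 = 1.5300e-07 cm
Step 3: Cox = 3.45306e-13 / 1.5300e-07 = 2.26e-06 F/cm^2

2.26e-06


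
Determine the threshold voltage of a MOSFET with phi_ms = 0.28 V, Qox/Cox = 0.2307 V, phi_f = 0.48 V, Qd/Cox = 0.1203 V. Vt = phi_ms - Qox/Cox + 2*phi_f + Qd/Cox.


Step 1: Vt = phi_ms - Qox/Cox + 2*phi_f + Qd/Cox
Step 2: Vt = 0.28 - 0.2307 + 2*0.48 + 0.1203
Step 3: Vt = 0.28 - 0.2307 + 0.96 + 0.1203
Step 4: Vt = 1.1296 V

1.1296


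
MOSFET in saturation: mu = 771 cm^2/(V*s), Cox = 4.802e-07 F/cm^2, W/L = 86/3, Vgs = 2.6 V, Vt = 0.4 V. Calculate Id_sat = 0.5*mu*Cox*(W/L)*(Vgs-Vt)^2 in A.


Step 1: Overdrive voltage Vov = Vgs - Vt = 2.6 - 0.4 = 2.2 V
Step 2: W/L = 86/3 = 28.6667
Step 3: Id = 0.5 * 771 * 4.802e-07 * 28.6667 * 2.2^2
Step 4: Id = 2.57e-02 A

2.57e-02


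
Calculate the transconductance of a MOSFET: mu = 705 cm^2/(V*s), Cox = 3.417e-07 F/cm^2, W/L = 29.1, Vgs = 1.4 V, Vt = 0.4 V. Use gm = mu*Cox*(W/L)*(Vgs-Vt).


Step 1: Vov = Vgs - Vt = 1.4 - 0.4 = 1.0 V
Step 2: gm = mu * Cox * (W/L) * Vov
Step 3: gm = 705 * 3.417e-07 * 29.1 * 1.0 = 7.01e-03 S

7.01e-03


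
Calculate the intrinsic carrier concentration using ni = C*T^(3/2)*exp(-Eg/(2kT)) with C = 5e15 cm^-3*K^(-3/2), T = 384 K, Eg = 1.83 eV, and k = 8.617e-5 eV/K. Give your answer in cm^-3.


Step 1: Compute kT = 8.617e-5 * 384 = 0.03308928 eV
Step 2: Exponent = -Eg/(2kT) = -1.83/(2*0.03308928) = -27.65246
Step 3: T^(3/2) = 384^1.5 = 7524.83
Step 4: ni = 5e15 * 7524.83 * exp(-27.65246) = 3.68e+07 cm^-3

3.68e+07


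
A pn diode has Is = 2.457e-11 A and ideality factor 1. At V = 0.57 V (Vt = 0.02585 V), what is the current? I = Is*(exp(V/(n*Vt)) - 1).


Step 1: V/(n*Vt) = 0.57/(1*0.02585) = 22.0503
Step 2: exp(22.0503) = 3.7698e+09
Step 3: I = 2.457e-11 * (3.7698e+09 - 1) = 9.26e-02 A

9.26e-02


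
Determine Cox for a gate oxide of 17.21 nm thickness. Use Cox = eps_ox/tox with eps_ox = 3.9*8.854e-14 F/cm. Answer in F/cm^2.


Step 1: eps_ox = 3.9 * 8.854e-14 = 3.45306e-13 F/cm
Step 2: tox in cm = 17.21 nm * 1e-7 = 1.7210e-06 cm
Step 3: Cox = 3.45306e-13 / 1.7210e-06 = 2.01e-07 F/cm^2

2.01e-07


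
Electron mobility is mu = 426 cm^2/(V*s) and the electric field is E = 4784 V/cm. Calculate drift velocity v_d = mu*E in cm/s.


Step 1: v_d = mu * E
Step 2: v_d = 426 * 4784 = 2037984
Step 3: v_d = 2.04e+06 cm/s

2.04e+06


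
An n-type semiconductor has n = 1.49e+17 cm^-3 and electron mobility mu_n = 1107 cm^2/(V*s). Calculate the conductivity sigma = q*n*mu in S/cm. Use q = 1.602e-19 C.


Step 1: sigma = q * n * mu
Step 2: sigma = 1.602e-19 * 1.49e+17 * 1107
Step 3: sigma = 2.642e+01 S/cm

2.642e+01


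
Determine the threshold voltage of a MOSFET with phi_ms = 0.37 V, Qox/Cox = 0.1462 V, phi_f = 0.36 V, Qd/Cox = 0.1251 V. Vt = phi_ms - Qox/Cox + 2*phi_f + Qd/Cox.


Step 1: Vt = phi_ms - Qox/Cox + 2*phi_f + Qd/Cox
Step 2: Vt = 0.37 - 0.1462 + 2*0.36 + 0.1251
Step 3: Vt = 0.37 - 0.1462 + 0.72 + 0.1251
Step 4: Vt = 1.0689 V

1.0689


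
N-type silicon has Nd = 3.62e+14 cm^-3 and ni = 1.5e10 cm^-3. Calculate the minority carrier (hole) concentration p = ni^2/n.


Step 1: Since Nd >> ni, n ≈ Nd = 3.62e+14 cm^-3
Step 2: p = ni^2 / n = (1.5e10)^2 / 3.62e+14
Step 3: p = 2.25e20 / 3.62e+14 = 6.22e+05 cm^-3

6.22e+05


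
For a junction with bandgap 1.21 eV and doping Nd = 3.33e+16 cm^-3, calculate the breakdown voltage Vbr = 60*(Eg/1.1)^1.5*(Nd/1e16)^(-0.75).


Step 1: Eg/1.1 = 1.21/1.1 = 1.100000
Step 2: (Eg/1.1)^1.5 = 1.100000^1.5 = 1.153690
Step 3: (Nd/1e16)^(-0.75) = (3.33)^(-0.75) = 0.405664
Step 4: Vbr = 60 * 1.153690 * 0.405664 = 28.1 V

28.1


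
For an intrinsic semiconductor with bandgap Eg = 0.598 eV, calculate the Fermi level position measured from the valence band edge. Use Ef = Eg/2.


Step 1: For an intrinsic semiconductor, the Fermi level sits at midgap.
Step 2: Ef = Eg / 2 = 0.598 / 2 = 0.299 eV

0.299


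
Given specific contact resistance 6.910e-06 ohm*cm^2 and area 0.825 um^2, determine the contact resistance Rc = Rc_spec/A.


Step 1: Convert area to cm^2: 0.825 um^2 = 8.2500e-09 cm^2
Step 2: Rc = Rc_spec / A = 6.910e-06 / 8.2500e-09
Step 3: Rc = 8.38e+02 ohms

8.38e+02


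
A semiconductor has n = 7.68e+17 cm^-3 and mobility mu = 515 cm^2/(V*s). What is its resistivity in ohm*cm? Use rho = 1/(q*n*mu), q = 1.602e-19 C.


Step 1: sigma = q * n * mu = 1.602e-19 * 7.68e+17 * 515 = 6.33623e+01 S/cm
Step 2: rho = 1 / sigma = 1 / 6.33623e+01 = 0.01578 ohm*cm

0.01578


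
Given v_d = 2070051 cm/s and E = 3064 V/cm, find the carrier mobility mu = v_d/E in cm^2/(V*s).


Step 1: mu = v_d / E
Step 2: mu = 2070051 / 3064
Step 3: mu = 675.6 cm^2/(V*s)

675.6


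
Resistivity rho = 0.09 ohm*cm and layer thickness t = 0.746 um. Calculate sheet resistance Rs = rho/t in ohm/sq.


Step 1: Convert thickness to cm: t = 0.746 um = 7.4600e-05 cm
Step 2: Rs = rho / t = 0.09 / 7.4600e-05
Step 3: Rs = 1206.4 ohm/sq

1206.4


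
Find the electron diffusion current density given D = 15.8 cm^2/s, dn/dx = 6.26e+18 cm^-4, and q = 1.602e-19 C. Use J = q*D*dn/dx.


Step 1: J = q * D * (dn/dx)
Step 2: J = 1.602e-19 * 15.8 * 6.26e+18
Step 3: J = 1.58e+01 A/cm^2

1.58e+01


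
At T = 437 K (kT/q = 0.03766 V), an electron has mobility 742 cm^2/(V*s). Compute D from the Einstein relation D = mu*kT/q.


Step 1: D = mu * (kT/q)
Step 2: D = 742 * 0.03766
Step 3: D = 27.94 cm^2/s

27.94


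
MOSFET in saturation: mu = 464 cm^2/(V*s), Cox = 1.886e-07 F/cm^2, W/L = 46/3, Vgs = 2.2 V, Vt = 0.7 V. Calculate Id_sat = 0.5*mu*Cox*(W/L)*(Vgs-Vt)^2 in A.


Step 1: Overdrive voltage Vov = Vgs - Vt = 2.2 - 0.7 = 1.5 V
Step 2: W/L = 46/3 = 15.3333
Step 3: Id = 0.5 * 464 * 1.886e-07 * 15.3333 * 1.5^2
Step 4: Id = 1.51e-03 A

1.51e-03


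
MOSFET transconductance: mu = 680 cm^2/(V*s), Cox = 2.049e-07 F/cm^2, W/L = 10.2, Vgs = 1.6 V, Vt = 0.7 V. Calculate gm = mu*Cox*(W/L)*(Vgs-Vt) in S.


Step 1: Vov = Vgs - Vt = 1.6 - 0.7 = 0.9 V
Step 2: gm = mu * Cox * (W/L) * Vov
Step 3: gm = 680 * 2.049e-07 * 10.2 * 0.9 = 1.28e-03 S

1.28e-03


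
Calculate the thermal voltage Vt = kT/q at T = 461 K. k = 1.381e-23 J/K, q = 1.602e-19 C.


Step 1: kT = 1.381e-23 * 461 = 6.36641e-21 J
Step 2: Vt = kT/q = 6.36641e-21 / 1.602e-19
Step 3: Vt = 0.03974 V

0.03974


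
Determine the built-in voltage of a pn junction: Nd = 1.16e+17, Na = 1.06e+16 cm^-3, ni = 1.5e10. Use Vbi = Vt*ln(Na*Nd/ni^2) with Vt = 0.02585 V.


Step 1: Compute Na*Nd/ni^2 = 1.06e+16 * 1.16e+17 / (1.5e10)^2 = 5.4649e+12
Step 2: ln(5.4649e+12) = 29.3294
Step 3: Vbi = 0.02585 * 29.3294 = 0.758 V

0.758


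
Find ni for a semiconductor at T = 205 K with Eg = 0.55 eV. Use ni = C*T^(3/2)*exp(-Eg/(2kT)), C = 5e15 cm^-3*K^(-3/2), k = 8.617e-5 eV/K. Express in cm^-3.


Step 1: Compute kT = 8.617e-5 * 205 = 0.01766485 eV
Step 2: Exponent = -Eg/(2kT) = -0.55/(2*0.01766485) = -15.56764
Step 3: T^(3/2) = 205^1.5 = 2935.15
Step 4: ni = 5e15 * 2935.15 * exp(-15.56764) = 2.54e+12 cm^-3

2.54e+12


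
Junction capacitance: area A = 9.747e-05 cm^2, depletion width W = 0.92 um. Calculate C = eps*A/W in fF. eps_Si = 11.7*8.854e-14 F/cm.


Step 1: eps_Si = 11.7 * 8.854e-14 = 1.035918e-12 F/cm
Step 2: W in cm = 0.92 * 1e-4 = 9.20e-05 cm
Step 3: C = 1.035918e-12 * 9.747e-05 / 9.20e-05 = 1.097510e-12 F
Step 4: C = 1097.51 fF

1097.51


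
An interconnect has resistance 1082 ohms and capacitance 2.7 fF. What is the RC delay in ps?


Step 1: tau = R * C
Step 2: tau = 1082 * 2.7 fF = 1082 * 2.7e-15 F
Step 3: tau = 2.9214e-12 s = 2.9214 ps

2.9214


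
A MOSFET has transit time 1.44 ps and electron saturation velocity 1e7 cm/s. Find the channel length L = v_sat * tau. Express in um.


Step 1: tau in seconds = 1.44 ps * 1e-12 = 1.4400e-12 s
Step 2: L = v_sat * tau = 1e7 * 1.4400e-12 = 1.4400e-05 cm
Step 3: L in um = 1.4400e-05 * 1e4 = 0.144 um

0.144


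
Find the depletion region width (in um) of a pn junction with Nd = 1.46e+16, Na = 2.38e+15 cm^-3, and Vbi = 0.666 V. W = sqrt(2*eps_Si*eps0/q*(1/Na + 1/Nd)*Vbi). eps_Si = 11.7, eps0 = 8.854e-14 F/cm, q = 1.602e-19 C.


Step 1: 1/Na + 1/Nd = 1/2.38e+15 + 1/1.46e+16 = 4.88661e-16
Step 2: 2*eps*eps0/q = 2*11.7*8.854e-14/1.602e-19 = 1.293281e+07
Step 3: W^2 = 1.293281e+07 * 4.88661e-16 * 0.666 = 4.20896e-09
Step 4: W = sqrt(4.20896e-09) = 6.488e-05 cm = 0.6488 um

0.6488


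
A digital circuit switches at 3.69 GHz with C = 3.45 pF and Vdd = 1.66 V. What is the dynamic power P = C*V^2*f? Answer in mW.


Step 1: V^2 = 1.66^2 = 2.7556 V^2
Step 2: P = C*V^2*f = 3.45e-12 F * 2.7556 * 3.69e9 Hz
Step 3: P = 3.50801658e-02 W
Step 4: P = 35.08 mW

35.08


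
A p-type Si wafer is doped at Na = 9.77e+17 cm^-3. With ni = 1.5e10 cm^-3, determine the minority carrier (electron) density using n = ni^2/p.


Step 1: Majority hole concentration p ≈ Na = 9.77e+17 cm^-3
Step 2: n = ni^2 / Na = (1.5e10)^2 / 9.77e+17
Step 3: n = 2.30e+02 cm^-3

2.30e+02


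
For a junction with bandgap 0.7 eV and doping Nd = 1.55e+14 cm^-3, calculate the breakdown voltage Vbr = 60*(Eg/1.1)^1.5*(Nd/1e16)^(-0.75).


Step 1: Eg/1.1 = 0.7/1.1 = 0.636364
Step 2: (Eg/1.1)^1.5 = 0.636364^1.5 = 0.507643
Step 3: (Nd/1e16)^(-0.75) = (0.0155)^(-0.75) = 22.764139
Step 4: Vbr = 60 * 0.507643 * 22.764139 = 693.4 V

693.4


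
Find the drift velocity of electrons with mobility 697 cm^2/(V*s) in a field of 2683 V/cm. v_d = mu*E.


Step 1: v_d = mu * E
Step 2: v_d = 697 * 2683 = 1870051
Step 3: v_d = 1.87e+06 cm/s

1.87e+06


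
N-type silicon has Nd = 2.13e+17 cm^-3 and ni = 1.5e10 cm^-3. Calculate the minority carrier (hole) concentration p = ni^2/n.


Step 1: Since Nd >> ni, n ≈ Nd = 2.13e+17 cm^-3
Step 2: p = ni^2 / n = (1.5e10)^2 / 2.13e+17
Step 3: p = 2.25e20 / 2.13e+17 = 1.06e+03 cm^-3

1.06e+03


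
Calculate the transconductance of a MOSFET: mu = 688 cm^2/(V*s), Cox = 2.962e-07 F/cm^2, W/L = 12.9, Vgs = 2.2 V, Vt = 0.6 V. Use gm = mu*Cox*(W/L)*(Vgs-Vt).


Step 1: Vov = Vgs - Vt = 2.2 - 0.6 = 1.6 V
Step 2: gm = mu * Cox * (W/L) * Vov
Step 3: gm = 688 * 2.962e-07 * 12.9 * 1.6 = 4.21e-03 S

4.21e-03


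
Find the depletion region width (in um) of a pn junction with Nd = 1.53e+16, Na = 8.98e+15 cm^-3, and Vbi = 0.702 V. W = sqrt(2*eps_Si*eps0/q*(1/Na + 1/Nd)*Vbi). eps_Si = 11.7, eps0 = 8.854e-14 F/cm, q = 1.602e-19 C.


Step 1: 1/Na + 1/Nd = 1/8.98e+15 + 1/1.53e+16 = 1.76718e-16
Step 2: 2*eps*eps0/q = 2*11.7*8.854e-14/1.602e-19 = 1.293281e+07
Step 3: W^2 = 1.293281e+07 * 1.76718e-16 * 0.702 = 1.60439e-09
Step 4: W = sqrt(1.60439e-09) = 4.005e-05 cm = 0.4005 um

0.4005


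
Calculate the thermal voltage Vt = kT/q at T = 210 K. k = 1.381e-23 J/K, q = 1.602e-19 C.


Step 1: kT = 1.381e-23 * 210 = 2.9001e-21 J
Step 2: Vt = kT/q = 2.9001e-21 / 1.602e-19
Step 3: Vt = 0.0181 V

0.0181


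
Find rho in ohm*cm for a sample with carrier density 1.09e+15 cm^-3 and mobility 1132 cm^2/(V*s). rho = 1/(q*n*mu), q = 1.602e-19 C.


Step 1: sigma = q * n * mu = 1.602e-19 * 1.09e+15 * 1132 = 1.97668e-01 S/cm
Step 2: rho = 1 / sigma = 1 / 1.97668e-01 = 5.059 ohm*cm

5.059


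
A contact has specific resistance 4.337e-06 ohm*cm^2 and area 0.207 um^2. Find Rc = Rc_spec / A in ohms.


Step 1: Convert area to cm^2: 0.207 um^2 = 2.0700e-09 cm^2
Step 2: Rc = Rc_spec / A = 4.337e-06 / 2.0700e-09
Step 3: Rc = 2.10e+03 ohms

2.10e+03


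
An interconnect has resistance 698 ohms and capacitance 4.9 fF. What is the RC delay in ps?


Step 1: tau = R * C
Step 2: tau = 698 * 4.9 fF = 698 * 4.9e-15 F
Step 3: tau = 3.4202e-12 s = 3.4202 ps

3.4202


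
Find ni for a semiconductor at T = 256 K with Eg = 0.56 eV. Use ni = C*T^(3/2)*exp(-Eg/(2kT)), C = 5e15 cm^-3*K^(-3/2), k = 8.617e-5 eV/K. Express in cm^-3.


Step 1: Compute kT = 8.617e-5 * 256 = 0.02205952 eV
Step 2: Exponent = -Eg/(2kT) = -0.56/(2*0.02205952) = -12.69293
Step 3: T^(3/2) = 256^1.5 = 4096.00
Step 4: ni = 5e15 * 4096.00 * exp(-12.69293) = 6.29e+13 cm^-3

6.29e+13


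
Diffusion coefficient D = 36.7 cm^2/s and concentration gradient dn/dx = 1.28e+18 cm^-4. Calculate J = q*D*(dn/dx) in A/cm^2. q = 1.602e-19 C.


Step 1: J = q * D * (dn/dx)
Step 2: J = 1.602e-19 * 36.7 * 1.28e+18
Step 3: J = 7.53e+00 A/cm^2

7.53e+00


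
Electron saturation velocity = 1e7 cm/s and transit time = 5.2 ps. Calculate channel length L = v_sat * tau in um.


Step 1: tau in seconds = 5.2 ps * 1e-12 = 5.2000e-12 s
Step 2: L = v_sat * tau = 1e7 * 5.2000e-12 = 5.2000e-05 cm
Step 3: L in um = 5.2000e-05 * 1e4 = 0.52 um

0.52


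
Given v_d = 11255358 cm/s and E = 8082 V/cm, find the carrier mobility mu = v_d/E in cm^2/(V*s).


Step 1: mu = v_d / E
Step 2: mu = 11255358 / 8082
Step 3: mu = 1392.65 cm^2/(V*s)

1392.65


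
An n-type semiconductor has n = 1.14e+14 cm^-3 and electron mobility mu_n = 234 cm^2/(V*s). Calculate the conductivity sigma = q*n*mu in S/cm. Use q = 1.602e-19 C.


Step 1: sigma = q * n * mu
Step 2: sigma = 1.602e-19 * 1.14e+14 * 234
Step 3: sigma = 4.273e-03 S/cm

4.273e-03


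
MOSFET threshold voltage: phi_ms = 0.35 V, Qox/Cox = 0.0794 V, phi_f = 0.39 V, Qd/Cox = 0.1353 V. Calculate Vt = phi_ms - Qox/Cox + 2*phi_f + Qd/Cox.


Step 1: Vt = phi_ms - Qox/Cox + 2*phi_f + Qd/Cox
Step 2: Vt = 0.35 - 0.0794 + 2*0.39 + 0.1353
Step 3: Vt = 0.35 - 0.0794 + 0.78 + 0.1353
Step 4: Vt = 1.1859 V

1.1859


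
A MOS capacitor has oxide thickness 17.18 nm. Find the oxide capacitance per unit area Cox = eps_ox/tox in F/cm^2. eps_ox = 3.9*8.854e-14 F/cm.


Step 1: eps_ox = 3.9 * 8.854e-14 = 3.45306e-13 F/cm
Step 2: tox in cm = 17.18 nm * 1e-7 = 1.7180e-06 cm
Step 3: Cox = 3.45306e-13 / 1.7180e-06 = 2.01e-07 F/cm^2

2.01e-07


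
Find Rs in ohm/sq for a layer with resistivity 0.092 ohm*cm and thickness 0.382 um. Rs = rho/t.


Step 1: Convert thickness to cm: t = 0.382 um = 3.8200e-05 cm
Step 2: Rs = rho / t = 0.092 / 3.8200e-05
Step 3: Rs = 2408.4 ohm/sq

2408.4


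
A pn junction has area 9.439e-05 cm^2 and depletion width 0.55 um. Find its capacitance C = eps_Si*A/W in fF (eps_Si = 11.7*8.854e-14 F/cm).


Step 1: eps_Si = 11.7 * 8.854e-14 = 1.035918e-12 F/cm
Step 2: W in cm = 0.55 * 1e-4 = 5.50e-05 cm
Step 3: C = 1.035918e-12 * 9.439e-05 / 5.50e-05 = 1.777824e-12 F
Step 4: C = 1777.82 fF

1777.82


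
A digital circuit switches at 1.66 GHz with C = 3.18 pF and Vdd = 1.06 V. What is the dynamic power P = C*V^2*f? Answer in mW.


Step 1: V^2 = 1.06^2 = 1.1236 V^2
Step 2: P = C*V^2*f = 3.18e-12 F * 1.1236 * 1.66e9 Hz
Step 3: P = 5.93125968e-03 W
Step 4: P = 5.931 mW

5.931


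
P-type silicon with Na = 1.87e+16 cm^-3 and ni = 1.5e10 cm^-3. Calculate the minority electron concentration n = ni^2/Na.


Step 1: Majority hole concentration p ≈ Na = 1.87e+16 cm^-3
Step 2: n = ni^2 / Na = (1.5e10)^2 / 1.87e+16
Step 3: n = 1.20e+04 cm^-3

1.20e+04


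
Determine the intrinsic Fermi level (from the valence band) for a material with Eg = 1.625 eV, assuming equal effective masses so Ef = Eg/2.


Step 1: For an intrinsic semiconductor, the Fermi level sits at midgap.
Step 2: Ef = Eg / 2 = 1.625 / 2 = 0.8125 eV

0.8125


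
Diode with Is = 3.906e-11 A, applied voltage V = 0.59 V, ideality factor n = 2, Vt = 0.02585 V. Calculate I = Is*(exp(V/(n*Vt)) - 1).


Step 1: V/(n*Vt) = 0.59/(2*0.02585) = 11.4120
Step 2: exp(11.4120) = 9.0400e+04
Step 3: I = 3.906e-11 * (9.0400e+04 - 1) = 3.53e-06 A

3.53e-06


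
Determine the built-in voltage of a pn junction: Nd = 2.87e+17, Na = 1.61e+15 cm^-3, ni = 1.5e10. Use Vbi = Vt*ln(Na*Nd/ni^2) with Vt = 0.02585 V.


Step 1: Compute Na*Nd/ni^2 = 1.61e+15 * 2.87e+17 / (1.5e10)^2 = 2.0536e+12
Step 2: ln(2.0536e+12) = 28.3506
Step 3: Vbi = 0.02585 * 28.3506 = 0.733 V

0.733


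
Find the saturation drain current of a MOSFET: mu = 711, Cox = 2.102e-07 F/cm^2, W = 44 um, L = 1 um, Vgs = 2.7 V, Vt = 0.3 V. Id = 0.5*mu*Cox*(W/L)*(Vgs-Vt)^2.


Step 1: Overdrive voltage Vov = Vgs - Vt = 2.7 - 0.3 = 2.4 V
Step 2: W/L = 44/1 = 44
Step 3: Id = 0.5 * 711 * 2.102e-07 * 44 * 2.4^2
Step 4: Id = 1.89e-02 A

1.89e-02


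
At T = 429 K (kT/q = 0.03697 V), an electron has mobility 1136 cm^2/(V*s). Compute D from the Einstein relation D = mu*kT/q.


Step 1: D = mu * (kT/q)
Step 2: D = 1136 * 0.03697
Step 3: D = 42.0 cm^2/s

42.0


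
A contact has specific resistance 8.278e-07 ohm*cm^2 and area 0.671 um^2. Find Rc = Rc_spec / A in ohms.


Step 1: Convert area to cm^2: 0.671 um^2 = 6.7100e-09 cm^2
Step 2: Rc = Rc_spec / A = 8.278e-07 / 6.7100e-09
Step 3: Rc = 1.23e+02 ohms

1.23e+02


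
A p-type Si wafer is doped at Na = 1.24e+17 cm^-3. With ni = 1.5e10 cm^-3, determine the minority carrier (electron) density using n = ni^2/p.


Step 1: Majority hole concentration p ≈ Na = 1.24e+17 cm^-3
Step 2: n = ni^2 / Na = (1.5e10)^2 / 1.24e+17
Step 3: n = 1.81e+03 cm^-3

1.81e+03


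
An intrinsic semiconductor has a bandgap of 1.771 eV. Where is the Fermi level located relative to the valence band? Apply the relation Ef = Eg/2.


Step 1: For an intrinsic semiconductor, the Fermi level sits at midgap.
Step 2: Ef = Eg / 2 = 1.771 / 2 = 0.8855 eV

0.8855


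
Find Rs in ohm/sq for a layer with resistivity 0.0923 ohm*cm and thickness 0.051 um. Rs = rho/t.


Step 1: Convert thickness to cm: t = 0.051 um = 5.1000e-06 cm
Step 2: Rs = rho / t = 0.0923 / 5.1000e-06
Step 3: Rs = 18098.0 ohm/sq

18098.0


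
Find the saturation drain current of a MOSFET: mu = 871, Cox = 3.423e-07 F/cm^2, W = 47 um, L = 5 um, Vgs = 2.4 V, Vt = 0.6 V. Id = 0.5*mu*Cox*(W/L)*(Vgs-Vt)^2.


Step 1: Overdrive voltage Vov = Vgs - Vt = 2.4 - 0.6 = 1.8 V
Step 2: W/L = 47/5 = 9.4
Step 3: Id = 0.5 * 871 * 3.423e-07 * 9.4 * 1.8^2
Step 4: Id = 4.54e-03 A

4.54e-03


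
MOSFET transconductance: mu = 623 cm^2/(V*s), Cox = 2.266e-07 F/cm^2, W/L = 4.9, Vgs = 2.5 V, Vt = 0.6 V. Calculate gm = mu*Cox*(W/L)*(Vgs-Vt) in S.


Step 1: Vov = Vgs - Vt = 2.5 - 0.6 = 1.9 V
Step 2: gm = mu * Cox * (W/L) * Vov
Step 3: gm = 623 * 2.266e-07 * 4.9 * 1.9 = 1.31e-03 S

1.31e-03


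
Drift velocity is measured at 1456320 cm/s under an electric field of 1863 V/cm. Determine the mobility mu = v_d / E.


Step 1: mu = v_d / E
Step 2: mu = 1456320 / 1863
Step 3: mu = 781.71 cm^2/(V*s)

781.71


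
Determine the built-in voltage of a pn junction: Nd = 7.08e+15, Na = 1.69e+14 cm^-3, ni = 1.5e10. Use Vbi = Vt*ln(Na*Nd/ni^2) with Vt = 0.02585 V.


Step 1: Compute Na*Nd/ni^2 = 1.69e+14 * 7.08e+15 / (1.5e10)^2 = 5.3179e+09
Step 2: ln(5.3179e+09) = 22.3943
Step 3: Vbi = 0.02585 * 22.3943 = 0.579 V

0.579


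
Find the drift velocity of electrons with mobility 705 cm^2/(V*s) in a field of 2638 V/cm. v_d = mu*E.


Step 1: v_d = mu * E
Step 2: v_d = 705 * 2638 = 1859790
Step 3: v_d = 1.86e+06 cm/s

1.86e+06


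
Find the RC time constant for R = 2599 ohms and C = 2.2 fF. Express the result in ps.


Step 1: tau = R * C
Step 2: tau = 2599 * 2.2 fF = 2599 * 2.2e-15 F
Step 3: tau = 5.7178e-12 s = 5.7178 ps

5.7178


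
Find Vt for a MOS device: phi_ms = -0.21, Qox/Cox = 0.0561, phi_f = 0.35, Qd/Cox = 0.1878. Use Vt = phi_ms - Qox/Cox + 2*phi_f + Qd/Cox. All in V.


Step 1: Vt = phi_ms - Qox/Cox + 2*phi_f + Qd/Cox
Step 2: Vt = -0.21 - 0.0561 + 2*0.35 + 0.1878
Step 3: Vt = -0.21 - 0.0561 + 0.7 + 0.1878
Step 4: Vt = 0.6217 V

0.6217


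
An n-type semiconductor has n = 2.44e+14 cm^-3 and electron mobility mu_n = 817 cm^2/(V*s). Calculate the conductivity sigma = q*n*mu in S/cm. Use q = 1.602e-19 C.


Step 1: sigma = q * n * mu
Step 2: sigma = 1.602e-19 * 2.44e+14 * 817
Step 3: sigma = 3.194e-02 S/cm

3.194e-02


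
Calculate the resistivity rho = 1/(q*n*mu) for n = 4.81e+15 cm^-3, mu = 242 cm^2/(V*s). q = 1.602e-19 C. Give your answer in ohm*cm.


Step 1: sigma = q * n * mu = 1.602e-19 * 4.81e+15 * 242 = 1.86476e-01 S/cm
Step 2: rho = 1 / sigma = 1 / 1.86476e-01 = 5.363 ohm*cm

5.363


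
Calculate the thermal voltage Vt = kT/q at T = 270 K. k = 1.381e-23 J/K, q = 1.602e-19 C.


Step 1: kT = 1.381e-23 * 270 = 3.7287e-21 J
Step 2: Vt = kT/q = 3.7287e-21 / 1.602e-19
Step 3: Vt = 0.02328 V

0.02328


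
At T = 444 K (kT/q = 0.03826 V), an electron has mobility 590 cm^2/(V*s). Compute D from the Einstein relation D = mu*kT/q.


Step 1: D = mu * (kT/q)
Step 2: D = 590 * 0.03826
Step 3: D = 22.57 cm^2/s

22.57


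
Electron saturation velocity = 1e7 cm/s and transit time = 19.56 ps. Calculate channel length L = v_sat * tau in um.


Step 1: tau in seconds = 19.56 ps * 1e-12 = 1.9560e-11 s
Step 2: L = v_sat * tau = 1e7 * 1.9560e-11 = 1.9560e-04 cm
Step 3: L in um = 1.9560e-04 * 1e4 = 1.956 um

1.956


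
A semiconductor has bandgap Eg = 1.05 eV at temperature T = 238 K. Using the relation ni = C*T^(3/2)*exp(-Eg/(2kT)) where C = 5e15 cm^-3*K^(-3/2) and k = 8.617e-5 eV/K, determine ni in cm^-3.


Step 1: Compute kT = 8.617e-5 * 238 = 0.02050846 eV
Step 2: Exponent = -Eg/(2kT) = -1.05/(2*0.02050846) = -25.59919
Step 3: T^(3/2) = 238^1.5 = 3671.69
Step 4: ni = 5e15 * 3671.69 * exp(-25.59919) = 1.40e+08 cm^-3

1.40e+08


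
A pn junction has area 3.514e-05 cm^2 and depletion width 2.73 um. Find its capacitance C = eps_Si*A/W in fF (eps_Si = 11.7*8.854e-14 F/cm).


Step 1: eps_Si = 11.7 * 8.854e-14 = 1.035918e-12 F/cm
Step 2: W in cm = 2.73 * 1e-4 = 2.73e-04 cm
Step 3: C = 1.035918e-12 * 3.514e-05 / 2.73e-04 = 1.333412e-13 F
Step 4: C = 133.34 fF

133.34


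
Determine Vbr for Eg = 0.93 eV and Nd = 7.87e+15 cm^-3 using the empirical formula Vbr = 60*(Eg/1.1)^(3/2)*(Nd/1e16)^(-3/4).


Step 1: Eg/1.1 = 0.93/1.1 = 0.845455
Step 2: (Eg/1.1)^1.5 = 0.845455^1.5 = 0.777384
Step 3: (Nd/1e16)^(-0.75) = (0.787)^(-0.75) = 1.196793
Step 4: Vbr = 60 * 0.777384 * 1.196793 = 55.8 V

55.8


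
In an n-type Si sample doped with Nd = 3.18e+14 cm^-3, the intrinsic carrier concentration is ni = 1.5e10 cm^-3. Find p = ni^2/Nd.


Step 1: Since Nd >> ni, n ≈ Nd = 3.18e+14 cm^-3
Step 2: p = ni^2 / n = (1.5e10)^2 / 3.18e+14
Step 3: p = 2.25e20 / 3.18e+14 = 7.08e+05 cm^-3

7.08e+05


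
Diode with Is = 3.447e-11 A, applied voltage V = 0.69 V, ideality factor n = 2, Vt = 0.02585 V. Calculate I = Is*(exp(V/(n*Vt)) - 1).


Step 1: V/(n*Vt) = 0.69/(2*0.02585) = 13.3462
Step 2: exp(13.3462) = 6.2543e+05
Step 3: I = 3.447e-11 * (6.2543e+05 - 1) = 2.16e-05 A

2.16e-05


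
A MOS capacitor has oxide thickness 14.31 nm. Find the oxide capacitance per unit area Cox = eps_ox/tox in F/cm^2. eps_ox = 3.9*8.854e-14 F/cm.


Step 1: eps_ox = 3.9 * 8.854e-14 = 3.45306e-13 F/cm
Step 2: tox in cm = 14.31 nm * 1e-7 = 1.4310e-06 cm
Step 3: Cox = 3.45306e-13 / 1.4310e-06 = 2.41e-07 F/cm^2

2.41e-07


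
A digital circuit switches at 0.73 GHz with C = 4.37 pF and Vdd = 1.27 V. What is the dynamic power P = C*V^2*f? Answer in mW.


Step 1: V^2 = 1.27^2 = 1.6129 V^2
Step 2: P = C*V^2*f = 4.37e-12 F * 1.6129 * 0.73e9 Hz
Step 3: P = 5.14531229e-03 W
Step 4: P = 5.145 mW

5.145


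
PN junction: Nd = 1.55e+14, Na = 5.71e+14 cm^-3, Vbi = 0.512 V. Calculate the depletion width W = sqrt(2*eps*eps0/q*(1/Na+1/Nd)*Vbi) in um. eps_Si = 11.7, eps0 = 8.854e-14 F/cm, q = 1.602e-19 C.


Step 1: 1/Na + 1/Nd = 1/5.71e+14 + 1/1.55e+14 = 8.20293e-15
Step 2: 2*eps*eps0/q = 2*11.7*8.854e-14/1.602e-19 = 1.293281e+07
Step 3: W^2 = 1.293281e+07 * 8.20293e-15 * 0.512 = 5.43165e-08
Step 4: W = sqrt(5.43165e-08) = 2.331e-04 cm = 2.331 um

2.331


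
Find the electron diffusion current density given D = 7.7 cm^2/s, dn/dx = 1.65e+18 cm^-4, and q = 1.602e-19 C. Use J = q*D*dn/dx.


Step 1: J = q * D * (dn/dx)
Step 2: J = 1.602e-19 * 7.7 * 1.65e+18
Step 3: J = 2.04e+00 A/cm^2

2.04e+00


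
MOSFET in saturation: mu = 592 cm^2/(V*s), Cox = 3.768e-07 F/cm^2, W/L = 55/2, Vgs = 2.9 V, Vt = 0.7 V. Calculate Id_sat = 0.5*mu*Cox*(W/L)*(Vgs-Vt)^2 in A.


Step 1: Overdrive voltage Vov = Vgs - Vt = 2.9 - 0.7 = 2.2 V
Step 2: W/L = 55/2 = 27.5
Step 3: Id = 0.5 * 592 * 3.768e-07 * 27.5 * 2.2^2
Step 4: Id = 1.48e-02 A

1.48e-02


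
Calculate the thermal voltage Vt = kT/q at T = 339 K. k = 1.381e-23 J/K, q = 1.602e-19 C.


Step 1: kT = 1.381e-23 * 339 = 4.68159e-21 J
Step 2: Vt = kT/q = 4.68159e-21 / 1.602e-19
Step 3: Vt = 0.02922 V

0.02922


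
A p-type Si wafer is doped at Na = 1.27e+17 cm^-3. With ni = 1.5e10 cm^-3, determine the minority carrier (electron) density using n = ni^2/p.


Step 1: Majority hole concentration p ≈ Na = 1.27e+17 cm^-3
Step 2: n = ni^2 / Na = (1.5e10)^2 / 1.27e+17
Step 3: n = 1.77e+03 cm^-3

1.77e+03


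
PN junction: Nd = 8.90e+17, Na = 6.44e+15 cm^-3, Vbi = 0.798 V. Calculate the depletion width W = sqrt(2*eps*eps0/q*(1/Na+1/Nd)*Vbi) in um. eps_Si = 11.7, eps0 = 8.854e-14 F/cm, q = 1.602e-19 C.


Step 1: 1/Na + 1/Nd = 1/6.44e+15 + 1/8.90e+17 = 1.56403e-16
Step 2: 2*eps*eps0/q = 2*11.7*8.854e-14/1.602e-19 = 1.293281e+07
Step 3: W^2 = 1.293281e+07 * 1.56403e-16 * 0.798 = 1.61414e-09
Step 4: W = sqrt(1.61414e-09) = 4.018e-05 cm = 0.4018 um

0.4018


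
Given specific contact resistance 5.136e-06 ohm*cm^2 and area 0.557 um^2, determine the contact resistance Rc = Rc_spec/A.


Step 1: Convert area to cm^2: 0.557 um^2 = 5.5700e-09 cm^2
Step 2: Rc = Rc_spec / A = 5.136e-06 / 5.5700e-09
Step 3: Rc = 9.22e+02 ohms

9.22e+02


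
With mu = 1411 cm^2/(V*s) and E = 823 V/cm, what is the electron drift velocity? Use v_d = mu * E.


Step 1: v_d = mu * E
Step 2: v_d = 1411 * 823 = 1161253
Step 3: v_d = 1.16e+06 cm/s

1.16e+06


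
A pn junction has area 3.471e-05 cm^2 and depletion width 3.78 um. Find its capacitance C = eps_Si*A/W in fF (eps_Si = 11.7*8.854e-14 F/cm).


Step 1: eps_Si = 11.7 * 8.854e-14 = 1.035918e-12 F/cm
Step 2: W in cm = 3.78 * 1e-4 = 3.78e-04 cm
Step 3: C = 1.035918e-12 * 3.471e-05 / 3.78e-04 = 9.512358e-14 F
Step 4: C = 95.12 fF

95.12


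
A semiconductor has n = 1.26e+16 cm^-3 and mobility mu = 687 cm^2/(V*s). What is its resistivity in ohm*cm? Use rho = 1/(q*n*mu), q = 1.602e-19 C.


Step 1: sigma = q * n * mu = 1.602e-19 * 1.26e+16 * 687 = 1.38672e+00 S/cm
Step 2: rho = 1 / sigma = 1 / 1.38672e+00 = 0.7211 ohm*cm

0.7211


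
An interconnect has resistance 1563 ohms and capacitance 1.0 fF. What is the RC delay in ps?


Step 1: tau = R * C
Step 2: tau = 1563 * 1.0 fF = 1563 * 1.0e-15 F
Step 3: tau = 1.563e-12 s = 1.563 ps

1.563


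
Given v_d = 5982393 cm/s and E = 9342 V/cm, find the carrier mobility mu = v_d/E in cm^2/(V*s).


Step 1: mu = v_d / E
Step 2: mu = 5982393 / 9342
Step 3: mu = 640.38 cm^2/(V*s)

640.38


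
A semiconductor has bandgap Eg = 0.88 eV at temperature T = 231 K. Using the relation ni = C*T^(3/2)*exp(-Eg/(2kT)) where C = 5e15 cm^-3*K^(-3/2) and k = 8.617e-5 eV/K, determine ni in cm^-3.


Step 1: Compute kT = 8.617e-5 * 231 = 0.01990527 eV
Step 2: Exponent = -Eg/(2kT) = -0.88/(2*0.01990527) = -22.10470
Step 3: T^(3/2) = 231^1.5 = 3510.90
Step 4: ni = 5e15 * 3510.90 * exp(-22.10470) = 4.41e+09 cm^-3

4.41e+09


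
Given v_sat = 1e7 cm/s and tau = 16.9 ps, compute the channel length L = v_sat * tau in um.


Step 1: tau in seconds = 16.9 ps * 1e-12 = 1.6900e-11 s
Step 2: L = v_sat * tau = 1e7 * 1.6900e-11 = 1.6900e-04 cm
Step 3: L in um = 1.6900e-04 * 1e4 = 1.69 um

1.69


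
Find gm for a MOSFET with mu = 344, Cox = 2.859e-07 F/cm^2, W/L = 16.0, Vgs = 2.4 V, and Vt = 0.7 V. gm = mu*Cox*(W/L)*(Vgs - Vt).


Step 1: Vov = Vgs - Vt = 2.4 - 0.7 = 1.7 V
Step 2: gm = mu * Cox * (W/L) * Vov
Step 3: gm = 344 * 2.859e-07 * 16.0 * 1.7 = 2.68e-03 S

2.68e-03


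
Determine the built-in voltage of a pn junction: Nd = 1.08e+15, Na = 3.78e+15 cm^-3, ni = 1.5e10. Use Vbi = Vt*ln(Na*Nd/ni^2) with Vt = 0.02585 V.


Step 1: Compute Na*Nd/ni^2 = 3.78e+15 * 1.08e+15 / (1.5e10)^2 = 1.8144e+10
Step 2: ln(1.8144e+10) = 23.6216
Step 3: Vbi = 0.02585 * 23.6216 = 0.611 V

0.611


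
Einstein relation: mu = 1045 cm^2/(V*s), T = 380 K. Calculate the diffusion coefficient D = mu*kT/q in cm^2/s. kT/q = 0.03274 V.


Step 1: D = mu * (kT/q)
Step 2: D = 1045 * 0.03274
Step 3: D = 34.21 cm^2/s

34.21


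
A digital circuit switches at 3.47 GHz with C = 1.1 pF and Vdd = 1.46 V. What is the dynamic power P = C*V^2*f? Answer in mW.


Step 1: V^2 = 1.46^2 = 2.1316 V^2
Step 2: P = C*V^2*f = 1.1e-12 F * 2.1316 * 3.47e9 Hz
Step 3: P = 8.1363172e-03 W
Step 4: P = 8.136 mW

8.136


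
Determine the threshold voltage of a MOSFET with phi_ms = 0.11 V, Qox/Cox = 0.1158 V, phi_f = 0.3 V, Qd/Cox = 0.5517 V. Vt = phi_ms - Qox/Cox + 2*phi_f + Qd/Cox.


Step 1: Vt = phi_ms - Qox/Cox + 2*phi_f + Qd/Cox
Step 2: Vt = 0.11 - 0.1158 + 2*0.3 + 0.5517
Step 3: Vt = 0.11 - 0.1158 + 0.6 + 0.5517
Step 4: Vt = 1.1459 V

1.1459


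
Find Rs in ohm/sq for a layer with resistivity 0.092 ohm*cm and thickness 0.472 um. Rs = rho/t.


Step 1: Convert thickness to cm: t = 0.472 um = 4.7200e-05 cm
Step 2: Rs = rho / t = 0.092 / 4.7200e-05
Step 3: Rs = 1949.2 ohm/sq

1949.2


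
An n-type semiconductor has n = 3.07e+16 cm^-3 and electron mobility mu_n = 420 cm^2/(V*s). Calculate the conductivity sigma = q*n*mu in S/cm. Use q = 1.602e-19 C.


Step 1: sigma = q * n * mu
Step 2: sigma = 1.602e-19 * 3.07e+16 * 420
Step 3: sigma = 2.066e+00 S/cm

2.066e+00


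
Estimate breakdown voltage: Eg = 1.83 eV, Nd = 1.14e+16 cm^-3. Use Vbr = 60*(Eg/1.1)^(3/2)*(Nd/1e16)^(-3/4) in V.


Step 1: Eg/1.1 = 1.83/1.1 = 1.663636
Step 2: (Eg/1.1)^1.5 = 1.663636^1.5 = 2.145791
Step 3: (Nd/1e16)^(-0.75) = (1.14)^(-0.75) = 0.906403
Step 4: Vbr = 60 * 2.145791 * 0.906403 = 116.7 V

116.7


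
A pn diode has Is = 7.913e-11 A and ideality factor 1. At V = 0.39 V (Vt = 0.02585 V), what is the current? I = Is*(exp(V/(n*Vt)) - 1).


Step 1: V/(n*Vt) = 0.39/(1*0.02585) = 15.0870
Step 2: exp(15.0870) = 3.5662e+06
Step 3: I = 7.913e-11 * (3.5662e+06 - 1) = 2.82e-04 A

2.82e-04
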